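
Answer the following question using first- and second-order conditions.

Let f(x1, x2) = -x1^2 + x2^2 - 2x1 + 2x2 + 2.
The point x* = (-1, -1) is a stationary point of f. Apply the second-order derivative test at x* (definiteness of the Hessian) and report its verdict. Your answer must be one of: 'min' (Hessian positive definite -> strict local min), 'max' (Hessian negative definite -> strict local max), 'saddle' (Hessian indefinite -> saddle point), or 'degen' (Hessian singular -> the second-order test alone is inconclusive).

Compute the Hessian H = grad^2 f:
  H = [[-2, 0], [0, 2]]
Verify stationarity: grad f(x*) = H x* + g = (0, 0).
Eigenvalues of H: -2, 2.
Eigenvalues have mixed signs, so H is indefinite -> x* is a saddle point.

saddle


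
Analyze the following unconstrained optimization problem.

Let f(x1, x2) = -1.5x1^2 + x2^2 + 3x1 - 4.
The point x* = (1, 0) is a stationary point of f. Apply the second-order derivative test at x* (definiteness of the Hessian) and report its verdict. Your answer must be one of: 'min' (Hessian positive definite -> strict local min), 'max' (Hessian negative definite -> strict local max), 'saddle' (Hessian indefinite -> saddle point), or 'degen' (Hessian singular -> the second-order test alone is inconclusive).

Compute the Hessian H = grad^2 f:
  H = [[-3, 0], [0, 2]]
Verify stationarity: grad f(x*) = H x* + g = (0, 0).
Eigenvalues of H: -3, 2.
Eigenvalues have mixed signs, so H is indefinite -> x* is a saddle point.

saddle


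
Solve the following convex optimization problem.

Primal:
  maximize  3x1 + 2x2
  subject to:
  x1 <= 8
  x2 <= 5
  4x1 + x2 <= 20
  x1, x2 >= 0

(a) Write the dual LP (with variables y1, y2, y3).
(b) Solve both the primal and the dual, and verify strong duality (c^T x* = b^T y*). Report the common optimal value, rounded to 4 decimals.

The standard primal-dual pair for 'max c^T x s.t. A x <= b, x >= 0' is:
  Dual:  min b^T y  s.t.  A^T y >= c,  y >= 0.

So the dual LP is:
  minimize  8y1 + 5y2 + 20y3
  subject to:
    y1 + 4y3 >= 3
    y2 + y3 >= 2
    y1, y2, y3 >= 0

Solving the primal: x* = (3.75, 5).
  primal value c^T x* = 21.25.
Solving the dual: y* = (0, 1.25, 0.75).
  dual value b^T y* = 21.25.
Strong duality: c^T x* = b^T y*. Confirmed.

21.25


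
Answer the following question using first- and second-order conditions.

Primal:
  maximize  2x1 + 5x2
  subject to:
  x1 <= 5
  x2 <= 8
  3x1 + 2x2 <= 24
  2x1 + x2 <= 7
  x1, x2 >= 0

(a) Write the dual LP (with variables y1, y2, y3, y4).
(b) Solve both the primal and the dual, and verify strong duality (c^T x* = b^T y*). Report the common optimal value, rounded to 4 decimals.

The standard primal-dual pair for 'max c^T x s.t. A x <= b, x >= 0' is:
  Dual:  min b^T y  s.t.  A^T y >= c,  y >= 0.

So the dual LP is:
  minimize  5y1 + 8y2 + 24y3 + 7y4
  subject to:
    y1 + 3y3 + 2y4 >= 2
    y2 + 2y3 + y4 >= 5
    y1, y2, y3, y4 >= 0

Solving the primal: x* = (0, 7).
  primal value c^T x* = 35.
Solving the dual: y* = (0, 0, 0, 5).
  dual value b^T y* = 35.
Strong duality: c^T x* = b^T y*. Confirmed.

35


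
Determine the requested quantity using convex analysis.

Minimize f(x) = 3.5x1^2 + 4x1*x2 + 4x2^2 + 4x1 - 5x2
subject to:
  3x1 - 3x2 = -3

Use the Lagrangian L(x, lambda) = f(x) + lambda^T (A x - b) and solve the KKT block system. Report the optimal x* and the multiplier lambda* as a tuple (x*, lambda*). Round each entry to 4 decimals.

Form the Lagrangian:
  L(x, lambda) = (1/2) x^T Q x + c^T x + lambda^T (A x - b)
Stationarity (grad_x L = 0): Q x + c + A^T lambda = 0.
Primal feasibility: A x = b.

This gives the KKT block system:
  [ Q   A^T ] [ x     ]   [-c ]
  [ A    0  ] [ lambda ] = [ b ]

Solving the linear system:
  x*      = (-0.4783, 0.5217)
  lambda* = (-0.913)
  f(x*)   = -3.6304

x* = (-0.4783, 0.5217), lambda* = (-0.913)


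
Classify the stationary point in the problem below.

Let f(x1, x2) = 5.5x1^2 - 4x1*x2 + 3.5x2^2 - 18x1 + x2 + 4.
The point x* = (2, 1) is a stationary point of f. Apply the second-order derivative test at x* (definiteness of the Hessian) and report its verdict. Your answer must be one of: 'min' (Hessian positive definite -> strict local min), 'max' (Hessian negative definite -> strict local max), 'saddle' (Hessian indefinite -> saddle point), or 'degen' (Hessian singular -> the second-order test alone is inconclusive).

Compute the Hessian H = grad^2 f:
  H = [[11, -4], [-4, 7]]
Verify stationarity: grad f(x*) = H x* + g = (0, 0).
Eigenvalues of H: 4.5279, 13.4721.
Both eigenvalues > 0, so H is positive definite -> x* is a strict local min.

min


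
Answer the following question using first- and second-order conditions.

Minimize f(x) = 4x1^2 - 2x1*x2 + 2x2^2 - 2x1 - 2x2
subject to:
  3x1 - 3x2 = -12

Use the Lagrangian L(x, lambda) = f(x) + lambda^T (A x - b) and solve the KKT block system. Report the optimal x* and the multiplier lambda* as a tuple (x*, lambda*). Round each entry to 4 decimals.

Form the Lagrangian:
  L(x, lambda) = (1/2) x^T Q x + c^T x + lambda^T (A x - b)
Stationarity (grad_x L = 0): Q x + c + A^T lambda = 0.
Primal feasibility: A x = b.

This gives the KKT block system:
  [ Q   A^T ] [ x     ]   [-c ]
  [ A    0  ] [ lambda ] = [ b ]

Solving the linear system:
  x*      = (-0.5, 3.5)
  lambda* = (4.3333)
  f(x*)   = 23

x* = (-0.5, 3.5), lambda* = (4.3333)


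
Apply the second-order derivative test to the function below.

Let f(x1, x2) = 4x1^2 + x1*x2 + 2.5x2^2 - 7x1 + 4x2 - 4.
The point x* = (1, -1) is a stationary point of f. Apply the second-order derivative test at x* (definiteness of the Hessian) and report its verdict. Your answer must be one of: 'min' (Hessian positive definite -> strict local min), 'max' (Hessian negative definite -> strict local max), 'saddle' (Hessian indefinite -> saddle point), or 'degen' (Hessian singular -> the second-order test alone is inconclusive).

Compute the Hessian H = grad^2 f:
  H = [[8, 1], [1, 5]]
Verify stationarity: grad f(x*) = H x* + g = (0, 0).
Eigenvalues of H: 4.6972, 8.3028.
Both eigenvalues > 0, so H is positive definite -> x* is a strict local min.

min


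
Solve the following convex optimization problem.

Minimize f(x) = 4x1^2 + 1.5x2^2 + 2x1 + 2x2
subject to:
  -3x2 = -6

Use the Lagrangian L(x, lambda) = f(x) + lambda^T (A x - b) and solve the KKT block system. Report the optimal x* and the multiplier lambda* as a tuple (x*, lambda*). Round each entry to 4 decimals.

Form the Lagrangian:
  L(x, lambda) = (1/2) x^T Q x + c^T x + lambda^T (A x - b)
Stationarity (grad_x L = 0): Q x + c + A^T lambda = 0.
Primal feasibility: A x = b.

This gives the KKT block system:
  [ Q   A^T ] [ x     ]   [-c ]
  [ A    0  ] [ lambda ] = [ b ]

Solving the linear system:
  x*      = (-0.25, 2)
  lambda* = (2.6667)
  f(x*)   = 9.75

x* = (-0.25, 2), lambda* = (2.6667)


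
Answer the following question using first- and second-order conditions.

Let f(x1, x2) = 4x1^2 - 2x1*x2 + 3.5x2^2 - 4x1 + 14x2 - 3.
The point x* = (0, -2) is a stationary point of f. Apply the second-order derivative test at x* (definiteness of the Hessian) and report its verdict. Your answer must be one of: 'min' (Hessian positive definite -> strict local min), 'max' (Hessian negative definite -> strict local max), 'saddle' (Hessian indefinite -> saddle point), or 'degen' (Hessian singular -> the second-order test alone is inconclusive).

Compute the Hessian H = grad^2 f:
  H = [[8, -2], [-2, 7]]
Verify stationarity: grad f(x*) = H x* + g = (0, 0).
Eigenvalues of H: 5.4384, 9.5616.
Both eigenvalues > 0, so H is positive definite -> x* is a strict local min.

min


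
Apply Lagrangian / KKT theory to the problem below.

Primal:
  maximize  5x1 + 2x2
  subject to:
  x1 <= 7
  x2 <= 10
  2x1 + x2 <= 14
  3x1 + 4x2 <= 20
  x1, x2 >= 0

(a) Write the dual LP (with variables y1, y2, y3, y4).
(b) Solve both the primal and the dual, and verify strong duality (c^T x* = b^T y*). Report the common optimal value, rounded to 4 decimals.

The standard primal-dual pair for 'max c^T x s.t. A x <= b, x >= 0' is:
  Dual:  min b^T y  s.t.  A^T y >= c,  y >= 0.

So the dual LP is:
  minimize  7y1 + 10y2 + 14y3 + 20y4
  subject to:
    y1 + 2y3 + 3y4 >= 5
    y2 + y3 + 4y4 >= 2
    y1, y2, y3, y4 >= 0

Solving the primal: x* = (6.6667, 0).
  primal value c^T x* = 33.3333.
Solving the dual: y* = (0, 0, 0, 1.6667).
  dual value b^T y* = 33.3333.
Strong duality: c^T x* = b^T y*. Confirmed.

33.3333


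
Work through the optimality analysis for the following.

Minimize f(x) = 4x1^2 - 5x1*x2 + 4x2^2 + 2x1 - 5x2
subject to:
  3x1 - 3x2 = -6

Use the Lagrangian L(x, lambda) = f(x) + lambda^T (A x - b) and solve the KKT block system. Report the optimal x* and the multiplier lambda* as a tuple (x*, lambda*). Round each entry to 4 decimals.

Form the Lagrangian:
  L(x, lambda) = (1/2) x^T Q x + c^T x + lambda^T (A x - b)
Stationarity (grad_x L = 0): Q x + c + A^T lambda = 0.
Primal feasibility: A x = b.

This gives the KKT block system:
  [ Q   A^T ] [ x     ]   [-c ]
  [ A    0  ] [ lambda ] = [ b ]

Solving the linear system:
  x*      = (-0.5, 1.5)
  lambda* = (3.1667)
  f(x*)   = 5.25

x* = (-0.5, 1.5), lambda* = (3.1667)


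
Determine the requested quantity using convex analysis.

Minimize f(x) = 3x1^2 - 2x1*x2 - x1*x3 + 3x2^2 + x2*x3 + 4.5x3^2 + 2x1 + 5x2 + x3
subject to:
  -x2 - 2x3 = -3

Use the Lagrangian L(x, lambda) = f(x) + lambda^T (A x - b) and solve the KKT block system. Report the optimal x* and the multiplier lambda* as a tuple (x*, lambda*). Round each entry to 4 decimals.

Form the Lagrangian:
  L(x, lambda) = (1/2) x^T Q x + c^T x + lambda^T (A x - b)
Stationarity (grad_x L = 0): Q x + c + A^T lambda = 0.
Primal feasibility: A x = b.

This gives the KKT block system:
  [ Q   A^T ] [ x     ]   [-c ]
  [ A    0  ] [ lambda ] = [ b ]

Solving the linear system:
  x*      = (-0.0606, 0.0909, 1.4545)
  lambda* = (7.1212)
  f(x*)   = 11.5758

x* = (-0.0606, 0.0909, 1.4545), lambda* = (7.1212)


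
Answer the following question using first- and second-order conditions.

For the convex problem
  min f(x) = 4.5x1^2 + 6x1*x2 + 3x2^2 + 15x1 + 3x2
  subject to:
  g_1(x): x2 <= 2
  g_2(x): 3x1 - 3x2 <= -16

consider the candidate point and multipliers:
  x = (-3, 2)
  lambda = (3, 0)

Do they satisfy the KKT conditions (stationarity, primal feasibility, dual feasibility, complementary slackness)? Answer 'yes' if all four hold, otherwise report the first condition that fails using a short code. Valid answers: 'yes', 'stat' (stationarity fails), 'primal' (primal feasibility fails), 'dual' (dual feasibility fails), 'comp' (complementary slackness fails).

Gradient of f: grad f(x) = Q x + c = (0, -3)
Constraint values g_i(x) = a_i^T x - b_i:
  g_1((-3, 2)) = 0
  g_2((-3, 2)) = 1
Stationarity residual: grad f(x) + sum_i lambda_i a_i = (0, 0)
  -> stationarity OK
Primal feasibility (all g_i <= 0): FAILS
Dual feasibility (all lambda_i >= 0): OK
Complementary slackness (lambda_i * g_i(x) = 0 for all i): OK

Verdict: the first failing condition is primal_feasibility -> primal.

primal


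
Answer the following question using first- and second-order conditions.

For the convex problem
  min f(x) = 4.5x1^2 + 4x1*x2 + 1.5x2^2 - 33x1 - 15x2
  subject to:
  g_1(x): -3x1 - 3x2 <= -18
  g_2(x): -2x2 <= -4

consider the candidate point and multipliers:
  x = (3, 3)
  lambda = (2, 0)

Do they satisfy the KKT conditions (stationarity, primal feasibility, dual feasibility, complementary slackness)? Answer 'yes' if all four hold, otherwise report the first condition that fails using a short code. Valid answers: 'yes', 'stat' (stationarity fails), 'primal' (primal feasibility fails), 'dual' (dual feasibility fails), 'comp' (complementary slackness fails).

Gradient of f: grad f(x) = Q x + c = (6, 6)
Constraint values g_i(x) = a_i^T x - b_i:
  g_1((3, 3)) = 0
  g_2((3, 3)) = -2
Stationarity residual: grad f(x) + sum_i lambda_i a_i = (0, 0)
  -> stationarity OK
Primal feasibility (all g_i <= 0): OK
Dual feasibility (all lambda_i >= 0): OK
Complementary slackness (lambda_i * g_i(x) = 0 for all i): OK

Verdict: yes, KKT holds.

yes


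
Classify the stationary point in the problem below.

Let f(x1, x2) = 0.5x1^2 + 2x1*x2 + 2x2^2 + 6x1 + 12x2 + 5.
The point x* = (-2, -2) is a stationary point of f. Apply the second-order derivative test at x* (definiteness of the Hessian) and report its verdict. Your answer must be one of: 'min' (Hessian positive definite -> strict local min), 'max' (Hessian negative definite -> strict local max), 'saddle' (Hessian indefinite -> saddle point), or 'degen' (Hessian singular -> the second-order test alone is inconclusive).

Compute the Hessian H = grad^2 f:
  H = [[1, 2], [2, 4]]
Verify stationarity: grad f(x*) = H x* + g = (0, 0).
Eigenvalues of H: 0, 5.
H has a zero eigenvalue (singular; positive semidefinite but not definite), so H is neither positive definite, negative definite, nor indefinite. The second-order test alone is inconclusive -> degen.
(Indeed, f is constant along the null direction of H through x*, so x* is not a strict local extremum.)

degen


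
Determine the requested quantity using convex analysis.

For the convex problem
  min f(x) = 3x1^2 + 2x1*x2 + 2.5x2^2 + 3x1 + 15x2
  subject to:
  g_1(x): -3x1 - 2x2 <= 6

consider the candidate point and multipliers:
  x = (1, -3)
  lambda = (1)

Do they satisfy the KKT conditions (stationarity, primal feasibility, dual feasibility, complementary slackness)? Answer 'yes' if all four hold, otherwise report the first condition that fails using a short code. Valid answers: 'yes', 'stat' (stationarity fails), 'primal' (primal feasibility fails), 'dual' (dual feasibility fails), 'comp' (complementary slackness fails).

Gradient of f: grad f(x) = Q x + c = (3, 2)
Constraint values g_i(x) = a_i^T x - b_i:
  g_1((1, -3)) = -3
Stationarity residual: grad f(x) + sum_i lambda_i a_i = (0, 0)
  -> stationarity OK
Primal feasibility (all g_i <= 0): OK
Dual feasibility (all lambda_i >= 0): OK
Complementary slackness (lambda_i * g_i(x) = 0 for all i): FAILS

Verdict: the first failing condition is complementary_slackness -> comp.

comp


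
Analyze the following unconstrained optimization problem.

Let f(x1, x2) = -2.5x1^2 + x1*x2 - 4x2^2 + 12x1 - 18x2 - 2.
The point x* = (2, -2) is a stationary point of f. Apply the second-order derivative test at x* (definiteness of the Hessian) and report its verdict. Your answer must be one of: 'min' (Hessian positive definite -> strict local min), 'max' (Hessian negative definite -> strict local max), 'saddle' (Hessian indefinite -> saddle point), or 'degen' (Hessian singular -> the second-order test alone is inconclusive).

Compute the Hessian H = grad^2 f:
  H = [[-5, 1], [1, -8]]
Verify stationarity: grad f(x*) = H x* + g = (0, 0).
Eigenvalues of H: -8.3028, -4.6972.
Both eigenvalues < 0, so H is negative definite -> x* is a strict local max.

max


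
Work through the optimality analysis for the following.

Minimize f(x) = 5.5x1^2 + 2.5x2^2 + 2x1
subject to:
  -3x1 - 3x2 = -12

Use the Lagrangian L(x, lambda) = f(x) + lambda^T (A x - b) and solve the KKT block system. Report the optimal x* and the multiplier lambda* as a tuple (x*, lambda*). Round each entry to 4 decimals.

Form the Lagrangian:
  L(x, lambda) = (1/2) x^T Q x + c^T x + lambda^T (A x - b)
Stationarity (grad_x L = 0): Q x + c + A^T lambda = 0.
Primal feasibility: A x = b.

This gives the KKT block system:
  [ Q   A^T ] [ x     ]   [-c ]
  [ A    0  ] [ lambda ] = [ b ]

Solving the linear system:
  x*      = (1.125, 2.875)
  lambda* = (4.7917)
  f(x*)   = 29.875

x* = (1.125, 2.875), lambda* = (4.7917)


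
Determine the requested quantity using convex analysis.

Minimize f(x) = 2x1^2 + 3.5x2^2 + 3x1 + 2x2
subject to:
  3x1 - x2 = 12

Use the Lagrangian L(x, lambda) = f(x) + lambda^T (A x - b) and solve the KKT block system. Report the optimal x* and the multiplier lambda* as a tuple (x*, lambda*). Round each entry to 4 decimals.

Form the Lagrangian:
  L(x, lambda) = (1/2) x^T Q x + c^T x + lambda^T (A x - b)
Stationarity (grad_x L = 0): Q x + c + A^T lambda = 0.
Primal feasibility: A x = b.

This gives the KKT block system:
  [ Q   A^T ] [ x     ]   [-c ]
  [ A    0  ] [ lambda ] = [ b ]

Solving the linear system:
  x*      = (3.6269, -1.1194)
  lambda* = (-5.8358)
  f(x*)   = 39.3358

x* = (3.6269, -1.1194), lambda* = (-5.8358)


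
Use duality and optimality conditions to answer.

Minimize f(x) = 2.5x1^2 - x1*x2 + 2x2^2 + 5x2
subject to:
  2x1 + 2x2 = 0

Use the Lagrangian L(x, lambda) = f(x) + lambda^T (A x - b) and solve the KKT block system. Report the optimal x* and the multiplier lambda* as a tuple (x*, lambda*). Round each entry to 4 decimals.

Form the Lagrangian:
  L(x, lambda) = (1/2) x^T Q x + c^T x + lambda^T (A x - b)
Stationarity (grad_x L = 0): Q x + c + A^T lambda = 0.
Primal feasibility: A x = b.

This gives the KKT block system:
  [ Q   A^T ] [ x     ]   [-c ]
  [ A    0  ] [ lambda ] = [ b ]

Solving the linear system:
  x*      = (0.4545, -0.4545)
  lambda* = (-1.3636)
  f(x*)   = -1.1364

x* = (0.4545, -0.4545), lambda* = (-1.3636)


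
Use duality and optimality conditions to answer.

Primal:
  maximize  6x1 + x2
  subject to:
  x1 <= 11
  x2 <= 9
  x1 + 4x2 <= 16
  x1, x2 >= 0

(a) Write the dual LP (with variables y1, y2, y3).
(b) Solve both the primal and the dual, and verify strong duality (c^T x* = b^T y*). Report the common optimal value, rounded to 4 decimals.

The standard primal-dual pair for 'max c^T x s.t. A x <= b, x >= 0' is:
  Dual:  min b^T y  s.t.  A^T y >= c,  y >= 0.

So the dual LP is:
  minimize  11y1 + 9y2 + 16y3
  subject to:
    y1 + y3 >= 6
    y2 + 4y3 >= 1
    y1, y2, y3 >= 0

Solving the primal: x* = (11, 1.25).
  primal value c^T x* = 67.25.
Solving the dual: y* = (5.75, 0, 0.25).
  dual value b^T y* = 67.25.
Strong duality: c^T x* = b^T y*. Confirmed.

67.25


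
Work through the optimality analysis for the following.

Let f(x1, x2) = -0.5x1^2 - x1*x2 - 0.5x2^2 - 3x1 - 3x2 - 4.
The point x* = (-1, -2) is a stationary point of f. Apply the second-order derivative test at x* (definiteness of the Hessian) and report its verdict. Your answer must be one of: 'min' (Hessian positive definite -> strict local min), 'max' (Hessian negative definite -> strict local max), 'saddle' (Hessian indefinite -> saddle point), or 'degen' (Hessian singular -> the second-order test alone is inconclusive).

Compute the Hessian H = grad^2 f:
  H = [[-1, -1], [-1, -1]]
Verify stationarity: grad f(x*) = H x* + g = (0, 0).
Eigenvalues of H: -2, 0.
H has a zero eigenvalue (singular; negative semidefinite but not definite), so H is neither positive definite, negative definite, nor indefinite. The second-order test alone is inconclusive -> degen.
(Indeed, f is constant along the null direction of H through x*, so x* is not a strict local extremum.)

degen


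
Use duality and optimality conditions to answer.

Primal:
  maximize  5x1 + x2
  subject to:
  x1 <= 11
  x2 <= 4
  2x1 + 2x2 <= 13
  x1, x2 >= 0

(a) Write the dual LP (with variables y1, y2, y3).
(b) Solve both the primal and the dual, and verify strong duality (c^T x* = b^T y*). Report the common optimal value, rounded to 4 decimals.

The standard primal-dual pair for 'max c^T x s.t. A x <= b, x >= 0' is:
  Dual:  min b^T y  s.t.  A^T y >= c,  y >= 0.

So the dual LP is:
  minimize  11y1 + 4y2 + 13y3
  subject to:
    y1 + 2y3 >= 5
    y2 + 2y3 >= 1
    y1, y2, y3 >= 0

Solving the primal: x* = (6.5, 0).
  primal value c^T x* = 32.5.
Solving the dual: y* = (0, 0, 2.5).
  dual value b^T y* = 32.5.
Strong duality: c^T x* = b^T y*. Confirmed.

32.5


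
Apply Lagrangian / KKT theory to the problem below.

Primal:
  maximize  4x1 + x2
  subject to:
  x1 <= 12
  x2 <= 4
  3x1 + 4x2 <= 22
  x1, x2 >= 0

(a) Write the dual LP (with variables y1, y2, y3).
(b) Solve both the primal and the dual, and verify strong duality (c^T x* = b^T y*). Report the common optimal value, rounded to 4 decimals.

The standard primal-dual pair for 'max c^T x s.t. A x <= b, x >= 0' is:
  Dual:  min b^T y  s.t.  A^T y >= c,  y >= 0.

So the dual LP is:
  minimize  12y1 + 4y2 + 22y3
  subject to:
    y1 + 3y3 >= 4
    y2 + 4y3 >= 1
    y1, y2, y3 >= 0

Solving the primal: x* = (7.3333, 0).
  primal value c^T x* = 29.3333.
Solving the dual: y* = (0, 0, 1.3333).
  dual value b^T y* = 29.3333.
Strong duality: c^T x* = b^T y*. Confirmed.

29.3333


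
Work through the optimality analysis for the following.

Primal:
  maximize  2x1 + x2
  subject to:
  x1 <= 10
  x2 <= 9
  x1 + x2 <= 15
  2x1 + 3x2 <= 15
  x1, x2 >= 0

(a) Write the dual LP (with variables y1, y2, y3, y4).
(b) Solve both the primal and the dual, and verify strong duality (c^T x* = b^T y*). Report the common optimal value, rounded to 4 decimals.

The standard primal-dual pair for 'max c^T x s.t. A x <= b, x >= 0' is:
  Dual:  min b^T y  s.t.  A^T y >= c,  y >= 0.

So the dual LP is:
  minimize  10y1 + 9y2 + 15y3 + 15y4
  subject to:
    y1 + y3 + 2y4 >= 2
    y2 + y3 + 3y4 >= 1
    y1, y2, y3, y4 >= 0

Solving the primal: x* = (7.5, 0).
  primal value c^T x* = 15.
Solving the dual: y* = (0, 0, 0, 1).
  dual value b^T y* = 15.
Strong duality: c^T x* = b^T y*. Confirmed.

15


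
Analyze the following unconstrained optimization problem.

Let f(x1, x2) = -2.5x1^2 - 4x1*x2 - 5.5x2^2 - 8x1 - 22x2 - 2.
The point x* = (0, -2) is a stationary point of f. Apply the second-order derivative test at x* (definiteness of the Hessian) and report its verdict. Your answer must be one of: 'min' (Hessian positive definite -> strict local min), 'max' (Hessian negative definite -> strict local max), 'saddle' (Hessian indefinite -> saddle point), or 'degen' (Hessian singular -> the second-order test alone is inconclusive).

Compute the Hessian H = grad^2 f:
  H = [[-5, -4], [-4, -11]]
Verify stationarity: grad f(x*) = H x* + g = (0, 0).
Eigenvalues of H: -13, -3.
Both eigenvalues < 0, so H is negative definite -> x* is a strict local max.

max


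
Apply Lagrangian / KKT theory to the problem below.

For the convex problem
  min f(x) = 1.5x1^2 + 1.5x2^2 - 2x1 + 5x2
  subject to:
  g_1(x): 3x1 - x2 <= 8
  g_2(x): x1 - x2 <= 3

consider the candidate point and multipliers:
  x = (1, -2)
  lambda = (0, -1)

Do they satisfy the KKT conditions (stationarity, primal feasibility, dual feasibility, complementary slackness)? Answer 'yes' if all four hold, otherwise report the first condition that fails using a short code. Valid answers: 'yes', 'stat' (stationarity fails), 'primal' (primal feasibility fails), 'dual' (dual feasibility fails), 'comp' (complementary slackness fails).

Gradient of f: grad f(x) = Q x + c = (1, -1)
Constraint values g_i(x) = a_i^T x - b_i:
  g_1((1, -2)) = -3
  g_2((1, -2)) = 0
Stationarity residual: grad f(x) + sum_i lambda_i a_i = (0, 0)
  -> stationarity OK
Primal feasibility (all g_i <= 0): OK
Dual feasibility (all lambda_i >= 0): FAILS
Complementary slackness (lambda_i * g_i(x) = 0 for all i): OK

Verdict: the first failing condition is dual_feasibility -> dual.

dual


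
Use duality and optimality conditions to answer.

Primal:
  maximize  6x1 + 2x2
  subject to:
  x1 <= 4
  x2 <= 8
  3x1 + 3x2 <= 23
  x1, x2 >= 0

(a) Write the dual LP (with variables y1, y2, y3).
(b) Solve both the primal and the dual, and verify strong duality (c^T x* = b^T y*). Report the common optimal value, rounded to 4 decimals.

The standard primal-dual pair for 'max c^T x s.t. A x <= b, x >= 0' is:
  Dual:  min b^T y  s.t.  A^T y >= c,  y >= 0.

So the dual LP is:
  minimize  4y1 + 8y2 + 23y3
  subject to:
    y1 + 3y3 >= 6
    y2 + 3y3 >= 2
    y1, y2, y3 >= 0

Solving the primal: x* = (4, 3.6667).
  primal value c^T x* = 31.3333.
Solving the dual: y* = (4, 0, 0.6667).
  dual value b^T y* = 31.3333.
Strong duality: c^T x* = b^T y*. Confirmed.

31.3333


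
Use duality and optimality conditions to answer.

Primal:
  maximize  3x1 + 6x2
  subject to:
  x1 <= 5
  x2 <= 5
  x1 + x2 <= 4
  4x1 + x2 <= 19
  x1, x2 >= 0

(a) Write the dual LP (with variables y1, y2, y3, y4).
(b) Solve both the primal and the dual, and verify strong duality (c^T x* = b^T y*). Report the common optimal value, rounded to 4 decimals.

The standard primal-dual pair for 'max c^T x s.t. A x <= b, x >= 0' is:
  Dual:  min b^T y  s.t.  A^T y >= c,  y >= 0.

So the dual LP is:
  minimize  5y1 + 5y2 + 4y3 + 19y4
  subject to:
    y1 + y3 + 4y4 >= 3
    y2 + y3 + y4 >= 6
    y1, y2, y3, y4 >= 0

Solving the primal: x* = (0, 4).
  primal value c^T x* = 24.
Solving the dual: y* = (0, 0, 6, 0).
  dual value b^T y* = 24.
Strong duality: c^T x* = b^T y*. Confirmed.

24


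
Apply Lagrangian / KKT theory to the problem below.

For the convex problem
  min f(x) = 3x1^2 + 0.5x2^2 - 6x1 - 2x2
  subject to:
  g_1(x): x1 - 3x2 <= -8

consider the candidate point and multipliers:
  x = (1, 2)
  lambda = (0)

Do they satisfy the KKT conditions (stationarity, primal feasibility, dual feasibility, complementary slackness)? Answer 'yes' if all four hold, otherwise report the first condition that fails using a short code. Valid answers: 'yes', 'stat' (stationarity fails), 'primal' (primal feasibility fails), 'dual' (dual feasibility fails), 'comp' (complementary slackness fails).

Gradient of f: grad f(x) = Q x + c = (0, 0)
Constraint values g_i(x) = a_i^T x - b_i:
  g_1((1, 2)) = 3
Stationarity residual: grad f(x) + sum_i lambda_i a_i = (0, 0)
  -> stationarity OK
Primal feasibility (all g_i <= 0): FAILS
Dual feasibility (all lambda_i >= 0): OK
Complementary slackness (lambda_i * g_i(x) = 0 for all i): OK

Verdict: the first failing condition is primal_feasibility -> primal.

primal


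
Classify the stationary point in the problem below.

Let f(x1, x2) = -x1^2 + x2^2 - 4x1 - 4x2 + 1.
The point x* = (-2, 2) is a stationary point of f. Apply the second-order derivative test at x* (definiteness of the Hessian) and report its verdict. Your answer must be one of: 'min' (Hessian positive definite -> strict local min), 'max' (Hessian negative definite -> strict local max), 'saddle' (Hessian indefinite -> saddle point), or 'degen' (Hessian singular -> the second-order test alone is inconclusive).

Compute the Hessian H = grad^2 f:
  H = [[-2, 0], [0, 2]]
Verify stationarity: grad f(x*) = H x* + g = (0, 0).
Eigenvalues of H: -2, 2.
Eigenvalues have mixed signs, so H is indefinite -> x* is a saddle point.

saddle


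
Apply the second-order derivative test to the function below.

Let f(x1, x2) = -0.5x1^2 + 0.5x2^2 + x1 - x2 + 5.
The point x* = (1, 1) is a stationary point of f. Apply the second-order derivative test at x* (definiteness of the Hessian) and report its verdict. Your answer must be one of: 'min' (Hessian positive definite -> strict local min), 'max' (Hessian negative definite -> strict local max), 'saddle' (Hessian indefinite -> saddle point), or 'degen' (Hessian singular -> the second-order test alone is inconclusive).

Compute the Hessian H = grad^2 f:
  H = [[-1, 0], [0, 1]]
Verify stationarity: grad f(x*) = H x* + g = (0, 0).
Eigenvalues of H: -1, 1.
Eigenvalues have mixed signs, so H is indefinite -> x* is a saddle point.

saddle


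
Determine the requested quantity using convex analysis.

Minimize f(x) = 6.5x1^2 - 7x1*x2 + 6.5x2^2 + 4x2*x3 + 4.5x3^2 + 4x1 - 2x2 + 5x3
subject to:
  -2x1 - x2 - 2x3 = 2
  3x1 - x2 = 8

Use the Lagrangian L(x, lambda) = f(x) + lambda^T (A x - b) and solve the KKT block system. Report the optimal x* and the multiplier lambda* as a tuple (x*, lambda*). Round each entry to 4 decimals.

Form the Lagrangian:
  L(x, lambda) = (1/2) x^T Q x + c^T x + lambda^T (A x - b)
Stationarity (grad_x L = 0): Q x + c + A^T lambda = 0.
Primal feasibility: A x = b.

This gives the KKT block system:
  [ Q   A^T ] [ x     ]   [-c ]
  [ A    0  ] [ lambda ] = [ b ]

Solving the linear system:
  x*      = (2.635, -0.095, -3.5875)
  lambda* = (-13.8338, -22.1958)
  f(x*)   = 99.0134

x* = (2.635, -0.095, -3.5875), lambda* = (-13.8338, -22.1958)


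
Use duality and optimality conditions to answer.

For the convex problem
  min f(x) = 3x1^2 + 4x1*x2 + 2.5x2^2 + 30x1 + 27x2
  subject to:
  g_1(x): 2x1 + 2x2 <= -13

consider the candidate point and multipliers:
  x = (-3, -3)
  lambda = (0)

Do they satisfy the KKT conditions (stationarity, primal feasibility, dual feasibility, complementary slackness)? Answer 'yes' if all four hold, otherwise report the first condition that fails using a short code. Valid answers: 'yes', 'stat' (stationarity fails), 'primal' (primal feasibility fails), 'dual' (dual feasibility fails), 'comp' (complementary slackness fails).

Gradient of f: grad f(x) = Q x + c = (0, 0)
Constraint values g_i(x) = a_i^T x - b_i:
  g_1((-3, -3)) = 1
Stationarity residual: grad f(x) + sum_i lambda_i a_i = (0, 0)
  -> stationarity OK
Primal feasibility (all g_i <= 0): FAILS
Dual feasibility (all lambda_i >= 0): OK
Complementary slackness (lambda_i * g_i(x) = 0 for all i): OK

Verdict: the first failing condition is primal_feasibility -> primal.

primal


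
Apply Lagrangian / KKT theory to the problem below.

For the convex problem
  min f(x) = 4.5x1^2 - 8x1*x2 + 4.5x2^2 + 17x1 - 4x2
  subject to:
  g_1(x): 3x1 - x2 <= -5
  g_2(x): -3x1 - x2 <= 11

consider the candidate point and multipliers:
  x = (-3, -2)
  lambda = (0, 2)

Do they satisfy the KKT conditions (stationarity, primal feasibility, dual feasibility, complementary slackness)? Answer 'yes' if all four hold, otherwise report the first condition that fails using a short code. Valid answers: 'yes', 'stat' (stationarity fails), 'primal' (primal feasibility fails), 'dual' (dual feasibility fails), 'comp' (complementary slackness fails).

Gradient of f: grad f(x) = Q x + c = (6, 2)
Constraint values g_i(x) = a_i^T x - b_i:
  g_1((-3, -2)) = -2
  g_2((-3, -2)) = 0
Stationarity residual: grad f(x) + sum_i lambda_i a_i = (0, 0)
  -> stationarity OK
Primal feasibility (all g_i <= 0): OK
Dual feasibility (all lambda_i >= 0): OK
Complementary slackness (lambda_i * g_i(x) = 0 for all i): OK

Verdict: yes, KKT holds.

yes


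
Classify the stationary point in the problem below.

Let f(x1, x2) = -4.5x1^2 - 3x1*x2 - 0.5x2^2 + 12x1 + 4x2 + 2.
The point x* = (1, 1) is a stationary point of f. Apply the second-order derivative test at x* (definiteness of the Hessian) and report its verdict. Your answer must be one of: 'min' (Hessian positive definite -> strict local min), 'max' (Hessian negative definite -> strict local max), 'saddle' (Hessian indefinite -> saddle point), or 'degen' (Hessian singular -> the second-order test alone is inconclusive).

Compute the Hessian H = grad^2 f:
  H = [[-9, -3], [-3, -1]]
Verify stationarity: grad f(x*) = H x* + g = (0, 0).
Eigenvalues of H: -10, 0.
H has a zero eigenvalue (singular; negative semidefinite but not definite), so H is neither positive definite, negative definite, nor indefinite. The second-order test alone is inconclusive -> degen.
(Indeed, f is constant along the null direction of H through x*, so x* is not a strict local extremum.)

degen


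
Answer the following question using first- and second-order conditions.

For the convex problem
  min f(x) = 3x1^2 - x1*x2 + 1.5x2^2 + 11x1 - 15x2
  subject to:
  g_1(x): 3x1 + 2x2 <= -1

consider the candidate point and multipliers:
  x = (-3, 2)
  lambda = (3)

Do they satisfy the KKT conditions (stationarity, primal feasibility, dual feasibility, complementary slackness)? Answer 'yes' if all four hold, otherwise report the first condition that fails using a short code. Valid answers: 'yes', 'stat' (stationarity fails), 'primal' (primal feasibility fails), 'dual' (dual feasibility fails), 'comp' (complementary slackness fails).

Gradient of f: grad f(x) = Q x + c = (-9, -6)
Constraint values g_i(x) = a_i^T x - b_i:
  g_1((-3, 2)) = -4
Stationarity residual: grad f(x) + sum_i lambda_i a_i = (0, 0)
  -> stationarity OK
Primal feasibility (all g_i <= 0): OK
Dual feasibility (all lambda_i >= 0): OK
Complementary slackness (lambda_i * g_i(x) = 0 for all i): FAILS

Verdict: the first failing condition is complementary_slackness -> comp.

comp


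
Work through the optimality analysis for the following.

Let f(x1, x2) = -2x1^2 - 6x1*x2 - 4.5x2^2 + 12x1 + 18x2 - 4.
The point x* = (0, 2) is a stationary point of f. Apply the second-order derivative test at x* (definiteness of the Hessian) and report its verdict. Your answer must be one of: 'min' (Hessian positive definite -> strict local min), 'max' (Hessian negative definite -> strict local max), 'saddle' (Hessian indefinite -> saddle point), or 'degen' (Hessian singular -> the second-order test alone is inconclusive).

Compute the Hessian H = grad^2 f:
  H = [[-4, -6], [-6, -9]]
Verify stationarity: grad f(x*) = H x* + g = (0, 0).
Eigenvalues of H: -13, 0.
H has a zero eigenvalue (singular; negative semidefinite but not definite), so H is neither positive definite, negative definite, nor indefinite. The second-order test alone is inconclusive -> degen.
(Indeed, f is constant along the null direction of H through x*, so x* is not a strict local extremum.)

degen


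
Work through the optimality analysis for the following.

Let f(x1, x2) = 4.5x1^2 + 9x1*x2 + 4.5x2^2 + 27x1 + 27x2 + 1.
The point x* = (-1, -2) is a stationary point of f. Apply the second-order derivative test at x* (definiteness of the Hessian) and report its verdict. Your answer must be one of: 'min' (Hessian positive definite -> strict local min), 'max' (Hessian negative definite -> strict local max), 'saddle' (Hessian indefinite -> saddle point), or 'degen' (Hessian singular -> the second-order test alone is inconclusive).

Compute the Hessian H = grad^2 f:
  H = [[9, 9], [9, 9]]
Verify stationarity: grad f(x*) = H x* + g = (0, 0).
Eigenvalues of H: 0, 18.
H has a zero eigenvalue (singular; positive semidefinite but not definite), so H is neither positive definite, negative definite, nor indefinite. The second-order test alone is inconclusive -> degen.
(Indeed, f is constant along the null direction of H through x*, so x* is not a strict local extremum.)

degen


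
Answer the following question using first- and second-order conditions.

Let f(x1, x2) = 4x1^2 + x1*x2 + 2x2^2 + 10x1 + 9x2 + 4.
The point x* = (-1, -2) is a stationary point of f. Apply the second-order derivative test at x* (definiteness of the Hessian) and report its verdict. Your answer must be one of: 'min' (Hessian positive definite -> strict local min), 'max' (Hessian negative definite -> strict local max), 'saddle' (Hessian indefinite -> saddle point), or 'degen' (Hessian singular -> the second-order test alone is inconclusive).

Compute the Hessian H = grad^2 f:
  H = [[8, 1], [1, 4]]
Verify stationarity: grad f(x*) = H x* + g = (0, 0).
Eigenvalues of H: 3.7639, 8.2361.
Both eigenvalues > 0, so H is positive definite -> x* is a strict local min.

min


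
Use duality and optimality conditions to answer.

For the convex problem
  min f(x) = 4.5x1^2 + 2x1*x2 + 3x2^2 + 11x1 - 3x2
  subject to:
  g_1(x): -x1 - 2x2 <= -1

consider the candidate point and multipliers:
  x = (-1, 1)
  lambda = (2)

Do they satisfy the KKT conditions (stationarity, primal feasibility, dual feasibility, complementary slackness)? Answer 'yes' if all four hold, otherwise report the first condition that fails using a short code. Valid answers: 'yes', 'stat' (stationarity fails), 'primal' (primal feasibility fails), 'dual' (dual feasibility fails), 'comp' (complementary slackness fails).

Gradient of f: grad f(x) = Q x + c = (4, 1)
Constraint values g_i(x) = a_i^T x - b_i:
  g_1((-1, 1)) = 0
Stationarity residual: grad f(x) + sum_i lambda_i a_i = (2, -3)
  -> stationarity FAILS
Primal feasibility (all g_i <= 0): OK
Dual feasibility (all lambda_i >= 0): OK
Complementary slackness (lambda_i * g_i(x) = 0 for all i): OK

Verdict: the first failing condition is stationarity -> stat.

stat


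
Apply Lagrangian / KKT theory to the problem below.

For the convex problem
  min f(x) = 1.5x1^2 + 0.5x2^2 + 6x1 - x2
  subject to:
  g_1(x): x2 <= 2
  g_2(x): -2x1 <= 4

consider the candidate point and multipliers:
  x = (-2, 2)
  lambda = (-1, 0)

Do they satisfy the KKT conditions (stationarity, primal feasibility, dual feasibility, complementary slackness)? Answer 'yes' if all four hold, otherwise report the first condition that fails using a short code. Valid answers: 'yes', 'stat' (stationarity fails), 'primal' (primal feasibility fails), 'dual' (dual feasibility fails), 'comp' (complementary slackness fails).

Gradient of f: grad f(x) = Q x + c = (0, 1)
Constraint values g_i(x) = a_i^T x - b_i:
  g_1((-2, 2)) = 0
  g_2((-2, 2)) = 0
Stationarity residual: grad f(x) + sum_i lambda_i a_i = (0, 0)
  -> stationarity OK
Primal feasibility (all g_i <= 0): OK
Dual feasibility (all lambda_i >= 0): FAILS
Complementary slackness (lambda_i * g_i(x) = 0 for all i): OK

Verdict: the first failing condition is dual_feasibility -> dual.

dual


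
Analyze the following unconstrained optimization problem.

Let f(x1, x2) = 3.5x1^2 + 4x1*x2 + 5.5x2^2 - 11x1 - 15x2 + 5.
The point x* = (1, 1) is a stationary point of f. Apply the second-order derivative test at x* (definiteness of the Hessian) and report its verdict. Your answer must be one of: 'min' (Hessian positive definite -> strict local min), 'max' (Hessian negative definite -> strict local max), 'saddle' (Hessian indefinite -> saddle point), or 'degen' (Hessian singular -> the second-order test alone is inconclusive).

Compute the Hessian H = grad^2 f:
  H = [[7, 4], [4, 11]]
Verify stationarity: grad f(x*) = H x* + g = (0, 0).
Eigenvalues of H: 4.5279, 13.4721.
Both eigenvalues > 0, so H is positive definite -> x* is a strict local min.

min


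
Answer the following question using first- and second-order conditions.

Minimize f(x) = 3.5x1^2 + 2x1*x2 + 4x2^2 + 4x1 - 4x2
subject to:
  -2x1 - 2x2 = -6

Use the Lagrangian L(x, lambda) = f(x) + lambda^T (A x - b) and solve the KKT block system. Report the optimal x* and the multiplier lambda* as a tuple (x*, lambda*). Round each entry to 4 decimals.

Form the Lagrangian:
  L(x, lambda) = (1/2) x^T Q x + c^T x + lambda^T (A x - b)
Stationarity (grad_x L = 0): Q x + c + A^T lambda = 0.
Primal feasibility: A x = b.

This gives the KKT block system:
  [ Q   A^T ] [ x     ]   [-c ]
  [ A    0  ] [ lambda ] = [ b ]

Solving the linear system:
  x*      = (0.9091, 2.0909)
  lambda* = (7.2727)
  f(x*)   = 19.4545

x* = (0.9091, 2.0909), lambda* = (7.2727)


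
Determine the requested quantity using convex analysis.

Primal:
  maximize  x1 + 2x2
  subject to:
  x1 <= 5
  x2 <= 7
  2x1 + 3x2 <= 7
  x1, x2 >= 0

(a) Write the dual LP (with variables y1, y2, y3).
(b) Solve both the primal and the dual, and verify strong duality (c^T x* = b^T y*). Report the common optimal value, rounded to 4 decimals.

The standard primal-dual pair for 'max c^T x s.t. A x <= b, x >= 0' is:
  Dual:  min b^T y  s.t.  A^T y >= c,  y >= 0.

So the dual LP is:
  minimize  5y1 + 7y2 + 7y3
  subject to:
    y1 + 2y3 >= 1
    y2 + 3y3 >= 2
    y1, y2, y3 >= 0

Solving the primal: x* = (0, 2.3333).
  primal value c^T x* = 4.6667.
Solving the dual: y* = (0, 0, 0.6667).
  dual value b^T y* = 4.6667.
Strong duality: c^T x* = b^T y*. Confirmed.

4.6667


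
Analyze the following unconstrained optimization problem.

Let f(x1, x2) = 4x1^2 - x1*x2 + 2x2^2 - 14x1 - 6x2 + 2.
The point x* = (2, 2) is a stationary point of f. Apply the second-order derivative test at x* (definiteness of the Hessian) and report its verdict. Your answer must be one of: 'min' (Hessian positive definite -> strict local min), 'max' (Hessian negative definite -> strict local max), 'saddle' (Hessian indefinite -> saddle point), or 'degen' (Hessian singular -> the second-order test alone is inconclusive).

Compute the Hessian H = grad^2 f:
  H = [[8, -1], [-1, 4]]
Verify stationarity: grad f(x*) = H x* + g = (0, 0).
Eigenvalues of H: 3.7639, 8.2361.
Both eigenvalues > 0, so H is positive definite -> x* is a strict local min.

min


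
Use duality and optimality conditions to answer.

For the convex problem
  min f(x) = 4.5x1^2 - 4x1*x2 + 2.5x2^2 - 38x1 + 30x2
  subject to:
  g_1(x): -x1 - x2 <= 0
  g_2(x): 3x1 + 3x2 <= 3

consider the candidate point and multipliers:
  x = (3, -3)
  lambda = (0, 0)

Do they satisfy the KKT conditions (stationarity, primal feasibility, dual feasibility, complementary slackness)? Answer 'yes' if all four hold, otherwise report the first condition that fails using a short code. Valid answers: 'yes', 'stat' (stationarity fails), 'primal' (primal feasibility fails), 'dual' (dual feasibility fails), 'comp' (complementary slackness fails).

Gradient of f: grad f(x) = Q x + c = (1, 3)
Constraint values g_i(x) = a_i^T x - b_i:
  g_1((3, -3)) = 0
  g_2((3, -3)) = -3
Stationarity residual: grad f(x) + sum_i lambda_i a_i = (1, 3)
  -> stationarity FAILS
Primal feasibility (all g_i <= 0): OK
Dual feasibility (all lambda_i >= 0): OK
Complementary slackness (lambda_i * g_i(x) = 0 for all i): OK

Verdict: the first failing condition is stationarity -> stat.

stat
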